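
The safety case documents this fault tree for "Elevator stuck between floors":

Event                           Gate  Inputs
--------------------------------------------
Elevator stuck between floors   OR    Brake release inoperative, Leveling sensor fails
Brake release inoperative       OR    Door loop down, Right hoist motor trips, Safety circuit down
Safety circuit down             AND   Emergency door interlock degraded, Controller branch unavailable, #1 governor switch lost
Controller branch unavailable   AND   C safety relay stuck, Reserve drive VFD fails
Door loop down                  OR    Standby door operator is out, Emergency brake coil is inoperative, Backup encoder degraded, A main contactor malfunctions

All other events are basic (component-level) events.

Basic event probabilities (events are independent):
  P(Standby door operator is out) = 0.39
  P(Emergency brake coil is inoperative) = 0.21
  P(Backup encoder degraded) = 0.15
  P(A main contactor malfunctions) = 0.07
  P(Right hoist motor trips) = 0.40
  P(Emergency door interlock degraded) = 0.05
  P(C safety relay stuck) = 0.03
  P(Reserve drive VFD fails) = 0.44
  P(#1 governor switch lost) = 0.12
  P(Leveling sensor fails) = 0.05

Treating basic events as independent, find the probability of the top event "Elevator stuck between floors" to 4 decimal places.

0.7829

P(Door loop down) [OR] = 1 − (1−0.39) × (1−0.21) × (1−0.15) × (1−0.07) = 0.619058
P(Controller branch unavailable) [AND] = 0.03 × 0.44 = 0.013200
P(Safety circuit down) [AND] = 0.05 × 0.013200 × 0.12 = 0.000079
P(Brake release inoperative) [OR] = 1 − (1−0.619058) × (1−0.40) × (1−0.000079) = 0.771453
P(Elevator stuck between floors) [OR] = 1 − (1−0.771453) × (1−0.05) = 0.782880
Rounded to 4 decimal places: P(Elevator stuck between floors) ≈ 0.7829.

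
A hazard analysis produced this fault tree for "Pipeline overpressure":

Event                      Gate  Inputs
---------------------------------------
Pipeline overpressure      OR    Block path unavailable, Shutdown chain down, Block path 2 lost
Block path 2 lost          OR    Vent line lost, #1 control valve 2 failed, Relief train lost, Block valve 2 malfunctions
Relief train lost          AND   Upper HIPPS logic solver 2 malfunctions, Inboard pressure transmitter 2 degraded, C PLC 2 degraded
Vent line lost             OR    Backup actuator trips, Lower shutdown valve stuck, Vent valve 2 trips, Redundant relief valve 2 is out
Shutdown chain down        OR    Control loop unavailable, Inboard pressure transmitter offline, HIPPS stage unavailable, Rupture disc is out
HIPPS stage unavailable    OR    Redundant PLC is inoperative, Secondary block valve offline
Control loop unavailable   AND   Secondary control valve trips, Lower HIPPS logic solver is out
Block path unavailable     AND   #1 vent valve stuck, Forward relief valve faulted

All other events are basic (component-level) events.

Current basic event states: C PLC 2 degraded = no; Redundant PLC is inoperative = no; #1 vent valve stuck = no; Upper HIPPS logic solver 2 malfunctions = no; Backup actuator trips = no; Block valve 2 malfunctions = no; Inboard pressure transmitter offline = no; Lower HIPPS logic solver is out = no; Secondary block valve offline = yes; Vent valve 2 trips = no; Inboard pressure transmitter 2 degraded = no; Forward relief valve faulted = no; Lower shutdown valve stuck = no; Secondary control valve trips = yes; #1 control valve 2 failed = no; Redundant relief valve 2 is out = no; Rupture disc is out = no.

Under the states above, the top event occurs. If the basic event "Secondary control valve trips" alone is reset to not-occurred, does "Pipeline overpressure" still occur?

Counterfactual: set "Secondary control valve trips" to not occurred.
Block path unavailable [AND]: #1 vent valve stuck=not, Forward relief valve faulted=not → not all inputs occur → does not occur.
Control loop unavailable [AND]: Secondary control valve trips=not, Lower HIPPS logic solver is out=not → not all inputs occur → does not occur.
HIPPS stage unavailable [OR]: Redundant PLC is inoperative=not, Secondary block valve offline=occurs → at least one input occurs → occurs.
Shutdown chain down [OR]: Control loop unavailable=not, Inboard pressure transmitter offline=not, HIPPS stage unavailable=occurs, Rupture disc is out=not → at least one input occurs → occurs.
Vent line lost [OR]: Backup actuator trips=not, Lower shutdown valve stuck=not, Vent valve 2 trips=not, Redundant relief valve 2 is out=not → no input occurs → does not occur.
Relief train lost [AND]: Upper HIPPS logic solver 2 malfunctions=not, Inboard pressure transmitter 2 degraded=not, C PLC 2 degraded=not → not all inputs occur → does not occur.
Block path 2 lost [OR]: Vent line lost=not, #1 control valve 2 failed=not, Relief train lost=not, Block valve 2 malfunctions=not → no input occurs → does not occur.
Pipeline overpressure [OR]: Block path unavailable=not, Shutdown chain down=occurs, Block path 2 lost=not → at least one input occurs → occurs.

Yes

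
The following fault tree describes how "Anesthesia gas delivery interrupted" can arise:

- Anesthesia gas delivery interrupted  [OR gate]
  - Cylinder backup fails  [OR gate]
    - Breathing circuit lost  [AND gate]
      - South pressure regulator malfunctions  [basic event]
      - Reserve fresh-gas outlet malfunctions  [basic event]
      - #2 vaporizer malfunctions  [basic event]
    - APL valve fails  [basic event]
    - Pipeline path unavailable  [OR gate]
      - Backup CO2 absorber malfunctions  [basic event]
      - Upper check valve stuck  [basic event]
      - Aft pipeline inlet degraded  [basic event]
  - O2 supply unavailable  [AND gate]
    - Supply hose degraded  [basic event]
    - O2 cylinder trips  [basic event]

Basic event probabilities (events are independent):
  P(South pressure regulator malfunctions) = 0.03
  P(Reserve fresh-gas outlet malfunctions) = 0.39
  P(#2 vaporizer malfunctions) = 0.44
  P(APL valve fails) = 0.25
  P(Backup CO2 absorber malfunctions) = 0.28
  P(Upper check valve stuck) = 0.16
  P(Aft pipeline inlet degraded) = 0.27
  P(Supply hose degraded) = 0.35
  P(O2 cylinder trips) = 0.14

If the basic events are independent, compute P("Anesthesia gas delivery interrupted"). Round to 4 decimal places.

0.6867

P(Breathing circuit lost) [AND] = 0.03 × 0.39 × 0.44 = 0.005148
P(Pipeline path unavailable) [OR] = 1 − (1−0.28) × (1−0.16) × (1−0.27) = 0.558496
P(Cylinder backup fails) [OR] = 1 − (1−0.005148) × (1−0.25) × (1−0.558496) = 0.670577
P(O2 supply unavailable) [AND] = 0.35 × 0.14 = 0.049000
P(Anesthesia gas delivery interrupted) [OR] = 1 − (1−0.670577) × (1−0.049000) = 0.686719
Rounded to 4 decimal places: P(Anesthesia gas delivery interrupted) ≈ 0.6867.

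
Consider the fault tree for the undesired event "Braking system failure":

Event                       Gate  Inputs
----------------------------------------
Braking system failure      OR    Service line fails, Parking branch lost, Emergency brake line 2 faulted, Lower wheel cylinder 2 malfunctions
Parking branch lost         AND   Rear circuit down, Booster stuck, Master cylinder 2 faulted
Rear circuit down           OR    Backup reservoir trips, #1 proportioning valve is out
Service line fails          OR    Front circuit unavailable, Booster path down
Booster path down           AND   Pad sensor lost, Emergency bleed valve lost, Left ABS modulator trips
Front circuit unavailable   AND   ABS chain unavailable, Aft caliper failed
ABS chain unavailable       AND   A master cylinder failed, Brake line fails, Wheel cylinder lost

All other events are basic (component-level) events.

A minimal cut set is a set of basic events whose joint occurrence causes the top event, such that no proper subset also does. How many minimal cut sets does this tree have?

ABS chain unavailable [AND]: one cut set from each child combined → 1 × 1 × 1 = 1 cut set(s).
Front circuit unavailable [AND]: one cut set from each child combined → 1 × 1 = 1 cut set(s).
Booster path down [AND]: one cut set from each child combined → 1 × 1 × 1 = 1 cut set(s).
Service line fails [OR]: union of children's cut sets → 2 cut set(s).
Rear circuit down [OR]: union of children's cut sets → 2 cut set(s).
Parking branch lost [AND]: one cut set from each child combined → 2 × 1 × 1 = 2 cut set(s).
Braking system failure [OR]: union of children's cut sets → 6 cut set(s).
Minimal cut sets: {A master cylinder failed, Aft caliper failed, Brake line fails, Wheel cylinder lost}; {Emergency bleed valve lost, Left ABS modulator trips, Pad sensor lost}; {Backup reservoir trips, Booster stuck, Master cylinder 2 faulted}; {#1 proportioning valve is out, Booster stuck, Master cylinder 2 faulted}; {Emergency brake line 2 faulted}; {Lower wheel cylinder 2 malfunctions}.

6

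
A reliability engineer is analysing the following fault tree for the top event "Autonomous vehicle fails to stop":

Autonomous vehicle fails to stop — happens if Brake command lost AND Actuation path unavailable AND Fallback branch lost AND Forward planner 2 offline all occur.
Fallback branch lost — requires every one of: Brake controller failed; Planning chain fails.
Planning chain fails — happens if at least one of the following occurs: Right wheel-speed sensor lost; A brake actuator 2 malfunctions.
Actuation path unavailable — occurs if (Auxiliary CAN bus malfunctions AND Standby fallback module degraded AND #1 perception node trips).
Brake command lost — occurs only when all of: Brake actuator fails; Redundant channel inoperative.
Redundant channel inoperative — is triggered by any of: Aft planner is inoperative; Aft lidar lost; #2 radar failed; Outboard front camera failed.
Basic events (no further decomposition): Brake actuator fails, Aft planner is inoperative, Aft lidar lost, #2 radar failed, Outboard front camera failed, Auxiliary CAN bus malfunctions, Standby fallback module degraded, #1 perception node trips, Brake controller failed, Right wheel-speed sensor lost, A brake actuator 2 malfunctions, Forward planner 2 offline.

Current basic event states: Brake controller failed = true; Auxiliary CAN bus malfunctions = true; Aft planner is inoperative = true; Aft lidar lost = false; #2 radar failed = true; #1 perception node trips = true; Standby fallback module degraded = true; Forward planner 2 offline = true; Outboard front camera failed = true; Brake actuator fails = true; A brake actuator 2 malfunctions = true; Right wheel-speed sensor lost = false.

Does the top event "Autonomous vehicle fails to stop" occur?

Yes

Redundant channel inoperative [OR]: Aft planner is inoperative=occurs, Aft lidar lost=not, #2 radar failed=occurs, Outboard front camera failed=occurs → at least one input occurs → occurs.
Brake command lost [AND]: Brake actuator fails=occurs, Redundant channel inoperative=occurs → all inputs occur → occurs.
Actuation path unavailable [AND]: Auxiliary CAN bus malfunctions=occurs, Standby fallback module degraded=occurs, #1 perception node trips=occurs → all inputs occur → occurs.
Planning chain fails [OR]: Right wheel-speed sensor lost=not, A brake actuator 2 malfunctions=occurs → at least one input occurs → occurs.
Fallback branch lost [AND]: Brake controller failed=occurs, Planning chain fails=occurs → all inputs occur → occurs.
Autonomous vehicle fails to stop [AND]: Brake command lost=occurs, Actuation path unavailable=occurs, Fallback branch lost=occurs, Forward planner 2 offline=occurs → all inputs occur → occurs.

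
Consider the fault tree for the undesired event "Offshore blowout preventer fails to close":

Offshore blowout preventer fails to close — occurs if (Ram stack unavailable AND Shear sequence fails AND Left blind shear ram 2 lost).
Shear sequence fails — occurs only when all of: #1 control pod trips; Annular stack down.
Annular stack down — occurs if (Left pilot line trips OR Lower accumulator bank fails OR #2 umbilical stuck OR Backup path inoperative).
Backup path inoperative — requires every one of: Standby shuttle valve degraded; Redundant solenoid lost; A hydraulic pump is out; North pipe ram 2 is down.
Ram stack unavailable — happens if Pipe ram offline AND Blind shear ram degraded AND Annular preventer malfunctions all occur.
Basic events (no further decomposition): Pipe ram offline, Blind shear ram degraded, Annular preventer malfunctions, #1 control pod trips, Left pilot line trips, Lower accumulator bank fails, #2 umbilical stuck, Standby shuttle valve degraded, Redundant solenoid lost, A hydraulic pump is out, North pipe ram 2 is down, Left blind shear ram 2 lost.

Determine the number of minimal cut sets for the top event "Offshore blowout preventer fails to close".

Ram stack unavailable [AND]: one cut set from each child combined → 1 × 1 × 1 = 1 cut set(s).
Backup path inoperative [AND]: one cut set from each child combined → 1 × 1 × 1 × 1 = 1 cut set(s).
Annular stack down [OR]: union of children's cut sets → 4 cut set(s).
Shear sequence fails [AND]: one cut set from each child combined → 1 × 4 = 4 cut set(s).
Offshore blowout preventer fails to close [AND]: one cut set from each child combined → 1 × 4 × 1 = 4 cut set(s).
Minimal cut sets: {#1 control pod trips, Annular preventer malfunctions, Blind shear ram degraded, Left blind shear ram 2 lost, Left pilot line trips, Pipe ram offline}; {#1 control pod trips, Annular preventer malfunctions, Blind shear ram degraded, Left blind shear ram 2 lost, Lower accumulator bank fails, Pipe ram offline}; {#1 control pod trips, #2 umbilical stuck, Annular preventer malfunctions, Blind shear ram degraded, Left blind shear ram 2 lost, Pipe ram offline}; {#1 control pod trips, A hydraulic pump is out, Annular preventer malfunctions, Blind shear ram degraded, Left blind shear ram 2 lost, North pipe ram 2 is down, Pipe ram offline, Redundant solenoid lost, Standby shuttle valve degraded}.

4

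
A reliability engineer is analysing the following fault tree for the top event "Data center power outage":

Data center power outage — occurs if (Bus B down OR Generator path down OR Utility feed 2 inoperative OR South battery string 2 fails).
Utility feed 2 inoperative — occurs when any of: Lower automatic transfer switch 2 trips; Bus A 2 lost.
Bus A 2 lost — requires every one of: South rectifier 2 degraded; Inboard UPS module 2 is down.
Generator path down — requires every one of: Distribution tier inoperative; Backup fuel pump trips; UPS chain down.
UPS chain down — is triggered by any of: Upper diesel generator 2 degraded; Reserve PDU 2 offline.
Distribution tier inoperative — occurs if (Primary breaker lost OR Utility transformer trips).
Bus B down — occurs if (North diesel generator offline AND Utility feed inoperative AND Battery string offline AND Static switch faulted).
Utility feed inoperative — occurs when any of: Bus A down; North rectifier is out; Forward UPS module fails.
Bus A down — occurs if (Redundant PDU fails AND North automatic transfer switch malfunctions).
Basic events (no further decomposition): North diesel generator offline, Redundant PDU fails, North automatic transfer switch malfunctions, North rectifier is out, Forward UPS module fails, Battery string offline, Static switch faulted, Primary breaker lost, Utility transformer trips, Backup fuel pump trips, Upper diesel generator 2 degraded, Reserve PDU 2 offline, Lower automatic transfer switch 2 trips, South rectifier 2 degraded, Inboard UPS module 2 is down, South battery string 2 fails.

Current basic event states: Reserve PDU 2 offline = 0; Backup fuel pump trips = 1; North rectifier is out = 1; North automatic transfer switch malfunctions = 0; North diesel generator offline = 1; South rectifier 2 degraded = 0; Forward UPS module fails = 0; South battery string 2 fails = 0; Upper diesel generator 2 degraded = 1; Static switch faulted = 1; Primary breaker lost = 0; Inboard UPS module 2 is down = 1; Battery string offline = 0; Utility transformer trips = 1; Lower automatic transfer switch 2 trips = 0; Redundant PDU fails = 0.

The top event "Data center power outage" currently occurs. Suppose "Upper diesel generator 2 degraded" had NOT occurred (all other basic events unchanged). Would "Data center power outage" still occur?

Counterfactual: set "Upper diesel generator 2 degraded" to not occurred.
Bus A down [AND]: Redundant PDU fails=not, North automatic transfer switch malfunctions=not → not all inputs occur → does not occur.
Utility feed inoperative [OR]: Bus A down=not, North rectifier is out=occurs, Forward UPS module fails=not → at least one input occurs → occurs.
Bus B down [AND]: North diesel generator offline=occurs, Utility feed inoperative=occurs, Battery string offline=not, Static switch faulted=occurs → not all inputs occur → does not occur.
Distribution tier inoperative [OR]: Primary breaker lost=not, Utility transformer trips=occurs → at least one input occurs → occurs.
UPS chain down [OR]: Upper diesel generator 2 degraded=not, Reserve PDU 2 offline=not → no input occurs → does not occur.
Generator path down [AND]: Distribution tier inoperative=occurs, Backup fuel pump trips=occurs, UPS chain down=not → not all inputs occur → does not occur.
Bus A 2 lost [AND]: South rectifier 2 degraded=not, Inboard UPS module 2 is down=occurs → not all inputs occur → does not occur.
Utility feed 2 inoperative [OR]: Lower automatic transfer switch 2 trips=not, Bus A 2 lost=not → no input occurs → does not occur.
Data center power outage [OR]: Bus B down=not, Generator path down=not, Utility feed 2 inoperative=not, South battery string 2 fails=not → no input occurs → does not occur.

No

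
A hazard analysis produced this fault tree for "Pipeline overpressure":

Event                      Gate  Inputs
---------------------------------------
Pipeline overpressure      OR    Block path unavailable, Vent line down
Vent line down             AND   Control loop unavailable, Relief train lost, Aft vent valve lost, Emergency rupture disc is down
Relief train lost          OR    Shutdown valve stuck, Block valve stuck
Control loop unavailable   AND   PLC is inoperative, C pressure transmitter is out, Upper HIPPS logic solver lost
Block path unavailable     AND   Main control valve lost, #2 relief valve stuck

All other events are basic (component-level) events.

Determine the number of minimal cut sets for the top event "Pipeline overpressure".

3

Block path unavailable [AND]: one cut set from each child combined → 1 × 1 = 1 cut set(s).
Control loop unavailable [AND]: one cut set from each child combined → 1 × 1 × 1 = 1 cut set(s).
Relief train lost [OR]: union of children's cut sets → 2 cut set(s).
Vent line down [AND]: one cut set from each child combined → 1 × 2 × 1 × 1 = 2 cut set(s).
Pipeline overpressure [OR]: union of children's cut sets → 3 cut set(s).
Minimal cut sets: {#2 relief valve stuck, Main control valve lost}; {Aft vent valve lost, C pressure transmitter is out, Emergency rupture disc is down, PLC is inoperative, Shutdown valve stuck, Upper HIPPS logic solver lost}; {Aft vent valve lost, Block valve stuck, C pressure transmitter is out, Emergency rupture disc is down, PLC is inoperative, Upper HIPPS logic solver lost}.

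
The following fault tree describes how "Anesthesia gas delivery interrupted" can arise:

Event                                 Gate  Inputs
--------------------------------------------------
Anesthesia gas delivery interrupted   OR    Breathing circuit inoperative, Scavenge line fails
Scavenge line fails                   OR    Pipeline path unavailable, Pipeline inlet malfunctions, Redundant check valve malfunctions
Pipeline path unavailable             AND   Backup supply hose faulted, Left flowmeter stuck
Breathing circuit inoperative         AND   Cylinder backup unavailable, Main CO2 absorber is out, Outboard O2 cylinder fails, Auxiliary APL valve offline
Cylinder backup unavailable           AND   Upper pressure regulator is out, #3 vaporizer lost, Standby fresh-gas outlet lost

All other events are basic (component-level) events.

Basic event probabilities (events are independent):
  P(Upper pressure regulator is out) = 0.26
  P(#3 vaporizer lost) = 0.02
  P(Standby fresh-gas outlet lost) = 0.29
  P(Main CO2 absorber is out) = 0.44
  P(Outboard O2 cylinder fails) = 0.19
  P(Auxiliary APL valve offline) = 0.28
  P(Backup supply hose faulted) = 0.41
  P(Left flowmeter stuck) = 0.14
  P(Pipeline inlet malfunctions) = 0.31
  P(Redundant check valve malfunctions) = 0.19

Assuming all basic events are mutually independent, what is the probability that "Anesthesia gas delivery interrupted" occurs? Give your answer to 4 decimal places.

0.4732

P(Cylinder backup unavailable) [AND] = 0.26 × 0.02 × 0.29 = 0.001508
P(Breathing circuit inoperative) [AND] = 0.001508 × 0.44 × 0.19 × 0.28 = 0.000035
P(Pipeline path unavailable) [AND] = 0.41 × 0.14 = 0.057400
P(Scavenge line fails) [OR] = 1 − (1−0.057400) × (1−0.31) × (1−0.19) = 0.473181
P(Anesthesia gas delivery interrupted) [OR] = 1 − (1−0.000035) × (1−0.473181) = 0.473199
Rounded to 4 decimal places: P(Anesthesia gas delivery interrupted) ≈ 0.4732.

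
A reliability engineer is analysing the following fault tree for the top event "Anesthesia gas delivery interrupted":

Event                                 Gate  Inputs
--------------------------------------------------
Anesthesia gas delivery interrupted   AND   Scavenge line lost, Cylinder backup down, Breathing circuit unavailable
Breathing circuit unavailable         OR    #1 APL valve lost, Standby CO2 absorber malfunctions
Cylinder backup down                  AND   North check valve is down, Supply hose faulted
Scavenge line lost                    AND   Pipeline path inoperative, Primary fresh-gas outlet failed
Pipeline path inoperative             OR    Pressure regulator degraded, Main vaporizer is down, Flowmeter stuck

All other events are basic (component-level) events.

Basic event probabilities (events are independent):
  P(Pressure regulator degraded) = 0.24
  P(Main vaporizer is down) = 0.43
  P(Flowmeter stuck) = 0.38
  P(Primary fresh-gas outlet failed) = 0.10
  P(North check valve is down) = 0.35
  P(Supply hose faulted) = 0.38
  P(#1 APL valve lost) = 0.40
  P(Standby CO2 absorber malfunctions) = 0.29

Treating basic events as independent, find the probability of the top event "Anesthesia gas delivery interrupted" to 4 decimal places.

0.0056

P(Pipeline path inoperative) [OR] = 1 − (1−0.24) × (1−0.43) × (1−0.38) = 0.731416
P(Scavenge line lost) [AND] = 0.731416 × 0.10 = 0.073142
P(Cylinder backup down) [AND] = 0.35 × 0.38 = 0.133000
P(Breathing circuit unavailable) [OR] = 1 − (1−0.40) × (1−0.29) = 0.574000
P(Anesthesia gas delivery interrupted) [AND] = 0.073142 × 0.133000 × 0.574000 = 0.005584
Rounded to 4 decimal places: P(Anesthesia gas delivery interrupted) ≈ 0.0056.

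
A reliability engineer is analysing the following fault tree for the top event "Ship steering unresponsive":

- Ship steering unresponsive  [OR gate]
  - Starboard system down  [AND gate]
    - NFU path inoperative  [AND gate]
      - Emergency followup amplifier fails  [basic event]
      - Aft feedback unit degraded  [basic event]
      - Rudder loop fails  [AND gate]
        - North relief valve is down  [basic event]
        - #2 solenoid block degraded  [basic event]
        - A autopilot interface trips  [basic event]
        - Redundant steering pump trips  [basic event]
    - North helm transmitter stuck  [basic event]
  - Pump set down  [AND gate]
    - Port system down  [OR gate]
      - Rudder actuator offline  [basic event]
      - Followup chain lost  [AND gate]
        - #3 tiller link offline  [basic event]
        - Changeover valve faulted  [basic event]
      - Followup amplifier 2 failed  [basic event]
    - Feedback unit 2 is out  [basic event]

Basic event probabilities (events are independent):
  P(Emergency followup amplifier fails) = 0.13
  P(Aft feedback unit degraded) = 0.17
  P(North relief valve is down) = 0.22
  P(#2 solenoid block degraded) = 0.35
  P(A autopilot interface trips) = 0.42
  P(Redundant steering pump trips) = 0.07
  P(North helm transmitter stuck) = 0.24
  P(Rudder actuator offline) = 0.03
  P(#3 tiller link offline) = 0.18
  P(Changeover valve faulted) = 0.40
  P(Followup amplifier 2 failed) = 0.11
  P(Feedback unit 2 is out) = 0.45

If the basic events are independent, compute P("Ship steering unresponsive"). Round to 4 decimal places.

0.0895

P(Rudder loop fails) [AND] = 0.22 × 0.35 × 0.42 × 0.07 = 0.002264
P(NFU path inoperative) [AND] = 0.13 × 0.17 × 0.002264 = 0.000050
P(Starboard system down) [AND] = 0.000050 × 0.24 = 0.000012
P(Followup chain lost) [AND] = 0.18 × 0.40 = 0.072000
P(Port system down) [OR] = 1 − (1−0.03) × (1−0.072000) × (1−0.11) = 0.198858
P(Pump set down) [AND] = 0.198858 × 0.45 = 0.089486
P(Ship steering unresponsive) [OR] = 1 − (1−0.000012) × (1−0.089486) = 0.089497
Rounded to 4 decimal places: P(Ship steering unresponsive) ≈ 0.0895.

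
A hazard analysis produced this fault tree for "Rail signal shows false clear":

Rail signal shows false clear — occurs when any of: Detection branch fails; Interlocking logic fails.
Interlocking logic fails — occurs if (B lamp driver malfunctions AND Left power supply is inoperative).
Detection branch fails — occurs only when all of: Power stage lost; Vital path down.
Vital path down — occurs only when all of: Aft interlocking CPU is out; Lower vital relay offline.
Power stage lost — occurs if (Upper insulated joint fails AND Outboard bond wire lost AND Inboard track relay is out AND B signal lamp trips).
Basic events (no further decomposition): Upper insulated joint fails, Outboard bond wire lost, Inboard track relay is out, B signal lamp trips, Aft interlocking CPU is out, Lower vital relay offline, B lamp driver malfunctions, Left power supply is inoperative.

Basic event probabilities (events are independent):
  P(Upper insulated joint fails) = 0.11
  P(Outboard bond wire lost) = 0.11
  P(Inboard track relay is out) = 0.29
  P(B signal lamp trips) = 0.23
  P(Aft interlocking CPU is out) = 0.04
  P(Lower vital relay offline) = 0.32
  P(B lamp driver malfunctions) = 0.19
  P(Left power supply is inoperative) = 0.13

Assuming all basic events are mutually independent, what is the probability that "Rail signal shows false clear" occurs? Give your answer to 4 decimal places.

P(Power stage lost) [AND] = 0.11 × 0.11 × 0.29 × 0.23 = 0.000807
P(Vital path down) [AND] = 0.04 × 0.32 = 0.012800
P(Detection branch fails) [AND] = 0.000807 × 0.012800 = 0.000010
P(Interlocking logic fails) [AND] = 0.19 × 0.13 = 0.024700
P(Rail signal shows false clear) [OR] = 1 − (1−0.000010) × (1−0.024700) = 0.024710
Rounded to 4 decimal places: P(Rail signal shows false clear) ≈ 0.0247.

0.0247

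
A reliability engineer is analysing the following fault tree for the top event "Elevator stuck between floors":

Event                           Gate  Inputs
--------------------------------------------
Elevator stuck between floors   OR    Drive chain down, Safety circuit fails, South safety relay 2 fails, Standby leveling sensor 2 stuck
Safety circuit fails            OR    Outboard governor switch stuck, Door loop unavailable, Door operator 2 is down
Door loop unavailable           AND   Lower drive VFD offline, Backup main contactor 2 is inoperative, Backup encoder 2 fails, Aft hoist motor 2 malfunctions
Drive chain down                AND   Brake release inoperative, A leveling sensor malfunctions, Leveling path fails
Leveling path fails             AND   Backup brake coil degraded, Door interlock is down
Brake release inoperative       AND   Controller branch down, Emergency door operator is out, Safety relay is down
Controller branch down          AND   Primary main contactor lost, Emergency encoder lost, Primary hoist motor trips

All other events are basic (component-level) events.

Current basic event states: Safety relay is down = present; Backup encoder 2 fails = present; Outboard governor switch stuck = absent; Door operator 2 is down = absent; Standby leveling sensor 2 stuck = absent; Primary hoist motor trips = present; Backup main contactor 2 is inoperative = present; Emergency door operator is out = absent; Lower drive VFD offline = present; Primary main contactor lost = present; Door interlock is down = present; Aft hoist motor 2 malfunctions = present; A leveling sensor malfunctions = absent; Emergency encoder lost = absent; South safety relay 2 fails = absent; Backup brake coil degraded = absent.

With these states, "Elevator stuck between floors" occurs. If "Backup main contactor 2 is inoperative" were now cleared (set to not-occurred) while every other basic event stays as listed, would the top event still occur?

Counterfactual: set "Backup main contactor 2 is inoperative" to not occurred.
Controller branch down [AND]: Primary main contactor lost=occurs, Emergency encoder lost=not, Primary hoist motor trips=occurs → not all inputs occur → does not occur.
Brake release inoperative [AND]: Controller branch down=not, Emergency door operator is out=not, Safety relay is down=occurs → not all inputs occur → does not occur.
Leveling path fails [AND]: Backup brake coil degraded=not, Door interlock is down=occurs → not all inputs occur → does not occur.
Drive chain down [AND]: Brake release inoperative=not, A leveling sensor malfunctions=not, Leveling path fails=not → not all inputs occur → does not occur.
Door loop unavailable [AND]: Lower drive VFD offline=occurs, Backup main contactor 2 is inoperative=not, Backup encoder 2 fails=occurs, Aft hoist motor 2 malfunctions=occurs → not all inputs occur → does not occur.
Safety circuit fails [OR]: Outboard governor switch stuck=not, Door loop unavailable=not, Door operator 2 is down=not → no input occurs → does not occur.
Elevator stuck between floors [OR]: Drive chain down=not, Safety circuit fails=not, South safety relay 2 fails=not, Standby leveling sensor 2 stuck=not → no input occurs → does not occur.

No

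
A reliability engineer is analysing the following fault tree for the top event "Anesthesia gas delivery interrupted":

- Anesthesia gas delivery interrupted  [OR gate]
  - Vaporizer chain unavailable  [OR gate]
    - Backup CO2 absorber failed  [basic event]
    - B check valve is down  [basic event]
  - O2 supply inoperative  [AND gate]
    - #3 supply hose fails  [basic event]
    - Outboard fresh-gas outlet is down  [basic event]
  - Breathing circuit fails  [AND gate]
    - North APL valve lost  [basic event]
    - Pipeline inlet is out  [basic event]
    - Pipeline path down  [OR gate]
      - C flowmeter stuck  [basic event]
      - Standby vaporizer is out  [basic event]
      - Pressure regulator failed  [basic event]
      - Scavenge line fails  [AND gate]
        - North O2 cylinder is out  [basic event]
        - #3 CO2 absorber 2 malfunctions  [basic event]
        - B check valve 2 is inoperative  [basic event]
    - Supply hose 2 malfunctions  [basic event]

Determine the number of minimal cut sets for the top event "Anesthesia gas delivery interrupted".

Vaporizer chain unavailable [OR]: union of children's cut sets → 2 cut set(s).
O2 supply inoperative [AND]: one cut set from each child combined → 1 × 1 = 1 cut set(s).
Scavenge line fails [AND]: one cut set from each child combined → 1 × 1 × 1 = 1 cut set(s).
Pipeline path down [OR]: union of children's cut sets → 4 cut set(s).
Breathing circuit fails [AND]: one cut set from each child combined → 1 × 1 × 4 × 1 = 4 cut set(s).
Anesthesia gas delivery interrupted [OR]: union of children's cut sets → 7 cut set(s).
Minimal cut sets: {Backup CO2 absorber failed}; {B check valve is down}; {#3 supply hose fails, Outboard fresh-gas outlet is down}; {C flowmeter stuck, North APL valve lost, Pipeline inlet is out, Supply hose 2 malfunctions}; {North APL valve lost, Pipeline inlet is out, Standby vaporizer is out, Supply hose 2 malfunctions}; {North APL valve lost, Pipeline inlet is out, Pressure regulator failed, Supply hose 2 malfunctions}; {#3 CO2 absorber 2 malfunctions, B check valve 2 is inoperative, North APL valve lost, North O2 cylinder is out, Pipeline inlet is out, Supply hose 2 malfunctions}.

7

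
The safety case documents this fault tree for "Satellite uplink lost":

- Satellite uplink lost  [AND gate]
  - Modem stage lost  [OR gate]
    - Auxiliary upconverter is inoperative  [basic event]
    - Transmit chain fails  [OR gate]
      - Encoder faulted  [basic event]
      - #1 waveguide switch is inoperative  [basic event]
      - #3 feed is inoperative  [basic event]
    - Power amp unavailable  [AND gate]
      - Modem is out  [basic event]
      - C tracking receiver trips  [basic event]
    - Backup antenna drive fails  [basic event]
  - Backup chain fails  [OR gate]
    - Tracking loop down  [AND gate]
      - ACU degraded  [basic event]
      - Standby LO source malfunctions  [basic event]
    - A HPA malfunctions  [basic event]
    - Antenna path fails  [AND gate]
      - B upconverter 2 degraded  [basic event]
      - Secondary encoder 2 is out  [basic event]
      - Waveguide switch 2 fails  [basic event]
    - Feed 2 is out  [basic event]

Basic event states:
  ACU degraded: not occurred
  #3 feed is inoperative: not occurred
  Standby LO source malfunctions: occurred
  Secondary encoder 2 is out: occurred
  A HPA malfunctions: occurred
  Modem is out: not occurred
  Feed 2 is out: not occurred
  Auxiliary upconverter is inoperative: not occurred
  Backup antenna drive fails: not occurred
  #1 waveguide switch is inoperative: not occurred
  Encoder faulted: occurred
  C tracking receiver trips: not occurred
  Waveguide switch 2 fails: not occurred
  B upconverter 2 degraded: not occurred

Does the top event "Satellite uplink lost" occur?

Transmit chain fails [OR]: Encoder faulted=occurs, #1 waveguide switch is inoperative=not, #3 feed is inoperative=not → at least one input occurs → occurs.
Power amp unavailable [AND]: Modem is out=not, C tracking receiver trips=not → not all inputs occur → does not occur.
Modem stage lost [OR]: Auxiliary upconverter is inoperative=not, Transmit chain fails=occurs, Power amp unavailable=not, Backup antenna drive fails=not → at least one input occurs → occurs.
Tracking loop down [AND]: ACU degraded=not, Standby LO source malfunctions=occurs → not all inputs occur → does not occur.
Antenna path fails [AND]: B upconverter 2 degraded=not, Secondary encoder 2 is out=occurs, Waveguide switch 2 fails=not → not all inputs occur → does not occur.
Backup chain fails [OR]: Tracking loop down=not, A HPA malfunctions=occurs, Antenna path fails=not, Feed 2 is out=not → at least one input occurs → occurs.
Satellite uplink lost [AND]: Modem stage lost=occurs, Backup chain fails=occurs → all inputs occur → occurs.

Yes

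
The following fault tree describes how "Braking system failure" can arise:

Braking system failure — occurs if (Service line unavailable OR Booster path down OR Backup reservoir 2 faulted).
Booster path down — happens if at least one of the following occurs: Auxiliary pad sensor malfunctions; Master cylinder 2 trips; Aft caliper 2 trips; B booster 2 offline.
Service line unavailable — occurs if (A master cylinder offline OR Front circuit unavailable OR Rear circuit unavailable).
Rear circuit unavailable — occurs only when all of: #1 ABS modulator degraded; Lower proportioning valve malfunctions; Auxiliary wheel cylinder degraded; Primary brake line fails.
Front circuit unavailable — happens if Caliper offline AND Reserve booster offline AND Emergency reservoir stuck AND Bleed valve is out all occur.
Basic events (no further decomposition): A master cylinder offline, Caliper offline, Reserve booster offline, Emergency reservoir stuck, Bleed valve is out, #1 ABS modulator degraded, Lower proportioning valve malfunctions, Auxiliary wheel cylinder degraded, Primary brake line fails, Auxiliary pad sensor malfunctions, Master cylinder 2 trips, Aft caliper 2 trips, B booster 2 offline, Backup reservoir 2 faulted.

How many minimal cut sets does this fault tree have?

Front circuit unavailable [AND]: one cut set from each child combined → 1 × 1 × 1 × 1 = 1 cut set(s).
Rear circuit unavailable [AND]: one cut set from each child combined → 1 × 1 × 1 × 1 = 1 cut set(s).
Service line unavailable [OR]: union of children's cut sets → 3 cut set(s).
Booster path down [OR]: union of children's cut sets → 4 cut set(s).
Braking system failure [OR]: union of children's cut sets → 8 cut set(s).
Minimal cut sets: {A master cylinder offline}; {Bleed valve is out, Caliper offline, Emergency reservoir stuck, Reserve booster offline}; {#1 ABS modulator degraded, Auxiliary wheel cylinder degraded, Lower proportioning valve malfunctions, Primary brake line fails}; {Auxiliary pad sensor malfunctions}; {Master cylinder 2 trips}; {Aft caliper 2 trips}; {B booster 2 offline}; {Backup reservoir 2 faulted}.

8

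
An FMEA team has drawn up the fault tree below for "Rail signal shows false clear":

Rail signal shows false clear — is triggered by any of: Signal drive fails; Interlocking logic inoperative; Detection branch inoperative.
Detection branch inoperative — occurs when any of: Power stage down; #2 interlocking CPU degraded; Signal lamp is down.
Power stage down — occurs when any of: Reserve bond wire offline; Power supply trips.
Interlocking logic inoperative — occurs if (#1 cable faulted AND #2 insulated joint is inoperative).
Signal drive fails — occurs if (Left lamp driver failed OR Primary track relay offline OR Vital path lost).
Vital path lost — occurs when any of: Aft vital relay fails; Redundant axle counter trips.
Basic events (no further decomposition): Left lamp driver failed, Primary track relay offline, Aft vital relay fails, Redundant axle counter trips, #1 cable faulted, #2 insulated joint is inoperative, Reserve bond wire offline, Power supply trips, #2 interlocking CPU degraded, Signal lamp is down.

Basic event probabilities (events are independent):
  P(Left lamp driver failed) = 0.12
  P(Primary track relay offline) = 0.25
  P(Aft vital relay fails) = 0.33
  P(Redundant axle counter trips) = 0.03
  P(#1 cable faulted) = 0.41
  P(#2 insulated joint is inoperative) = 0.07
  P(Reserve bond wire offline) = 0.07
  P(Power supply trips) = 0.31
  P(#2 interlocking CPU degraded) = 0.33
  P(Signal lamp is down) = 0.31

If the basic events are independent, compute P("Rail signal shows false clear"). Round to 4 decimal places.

P(Vital path lost) [OR] = 1 − (1−0.33) × (1−0.03) = 0.350100
P(Signal drive fails) [OR] = 1 − (1−0.12) × (1−0.25) × (1−0.350100) = 0.571066
P(Interlocking logic inoperative) [AND] = 0.41 × 0.07 = 0.028700
P(Power stage down) [OR] = 1 − (1−0.07) × (1−0.31) = 0.358300
P(Detection branch inoperative) [OR] = 1 − (1−0.358300) × (1−0.33) × (1−0.31) = 0.703342
P(Rail signal shows false clear) [OR] = 1 − (1−0.571066) × (1−0.028700) × (1−0.703342) = 0.876405
Rounded to 4 decimal places: P(Rail signal shows false clear) ≈ 0.8764.

0.8764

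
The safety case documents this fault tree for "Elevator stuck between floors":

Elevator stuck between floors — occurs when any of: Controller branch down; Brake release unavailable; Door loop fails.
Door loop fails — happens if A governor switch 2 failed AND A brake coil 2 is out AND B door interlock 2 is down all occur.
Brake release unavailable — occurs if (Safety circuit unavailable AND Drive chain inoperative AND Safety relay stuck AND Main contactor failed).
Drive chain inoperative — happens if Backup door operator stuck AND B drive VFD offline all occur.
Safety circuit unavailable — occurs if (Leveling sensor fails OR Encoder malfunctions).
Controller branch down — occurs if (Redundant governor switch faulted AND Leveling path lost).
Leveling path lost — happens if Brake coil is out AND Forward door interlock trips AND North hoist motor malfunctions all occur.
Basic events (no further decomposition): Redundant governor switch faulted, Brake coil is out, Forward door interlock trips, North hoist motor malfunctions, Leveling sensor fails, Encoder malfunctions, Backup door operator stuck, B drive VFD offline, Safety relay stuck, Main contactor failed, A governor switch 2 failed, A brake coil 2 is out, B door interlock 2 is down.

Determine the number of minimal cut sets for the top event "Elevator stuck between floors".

4

Leveling path lost [AND]: one cut set from each child combined → 1 × 1 × 1 = 1 cut set(s).
Controller branch down [AND]: one cut set from each child combined → 1 × 1 = 1 cut set(s).
Safety circuit unavailable [OR]: union of children's cut sets → 2 cut set(s).
Drive chain inoperative [AND]: one cut set from each child combined → 1 × 1 = 1 cut set(s).
Brake release unavailable [AND]: one cut set from each child combined → 2 × 1 × 1 × 1 = 2 cut set(s).
Door loop fails [AND]: one cut set from each child combined → 1 × 1 × 1 = 1 cut set(s).
Elevator stuck between floors [OR]: union of children's cut sets → 4 cut set(s).
Minimal cut sets: {Brake coil is out, Forward door interlock trips, North hoist motor malfunctions, Redundant governor switch faulted}; {B drive VFD offline, Backup door operator stuck, Leveling sensor fails, Main contactor failed, Safety relay stuck}; {B drive VFD offline, Backup door operator stuck, Encoder malfunctions, Main contactor failed, Safety relay stuck}; {A brake coil 2 is out, A governor switch 2 failed, B door interlock 2 is down}.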